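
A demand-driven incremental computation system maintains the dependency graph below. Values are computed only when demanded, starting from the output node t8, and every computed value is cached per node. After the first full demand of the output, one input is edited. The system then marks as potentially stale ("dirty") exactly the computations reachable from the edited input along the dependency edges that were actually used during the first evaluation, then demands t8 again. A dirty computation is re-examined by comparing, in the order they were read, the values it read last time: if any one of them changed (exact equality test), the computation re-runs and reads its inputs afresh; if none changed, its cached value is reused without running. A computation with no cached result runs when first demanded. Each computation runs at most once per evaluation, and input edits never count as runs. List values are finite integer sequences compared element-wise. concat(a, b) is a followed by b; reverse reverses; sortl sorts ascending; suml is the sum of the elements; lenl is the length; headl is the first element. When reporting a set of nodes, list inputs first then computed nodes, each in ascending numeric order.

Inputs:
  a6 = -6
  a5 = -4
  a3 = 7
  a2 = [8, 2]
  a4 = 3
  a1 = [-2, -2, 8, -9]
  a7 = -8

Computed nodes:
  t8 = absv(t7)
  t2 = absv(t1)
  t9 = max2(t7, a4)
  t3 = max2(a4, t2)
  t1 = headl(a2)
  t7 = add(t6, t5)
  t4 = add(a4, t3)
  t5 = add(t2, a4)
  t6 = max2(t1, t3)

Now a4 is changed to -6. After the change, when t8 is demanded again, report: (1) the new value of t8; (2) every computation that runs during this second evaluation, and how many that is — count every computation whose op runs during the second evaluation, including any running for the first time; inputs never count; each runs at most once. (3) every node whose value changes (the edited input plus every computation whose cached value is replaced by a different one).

First evaluation (everything demanded from the output):
  t1 = headl([8, 2]) = 8
  t2 = absv(8) = 8
  t3 = max2(3, 8) = 8
  t5 = add(8, 3) = 11
  t6 = max2(8, 8) = 8
  t7 = add(8, 11) = 19
  t8 = absv(19) = 19

Propagation after the edit:
  t3: runs — a4 3->-6; result 8 (same value as before).
  t5: runs — a4 3->-6; result 2.
  t6: checked — values it read are unchanged (t1 unchanged, t3 unchanged); reused cached 8 without running.
  t7: runs — t5 11->2; result 10.
  t8: runs — t7 19->10; result 10.

Key observation: the cutoff stops propagation at t6 — its inputs' values are unchanged, so it reuses its cache.

New value of t8: 10.
Computations that run: t3, t5, t7, t8 — 4 in total.
Values that change: a4, t5, t7, t8.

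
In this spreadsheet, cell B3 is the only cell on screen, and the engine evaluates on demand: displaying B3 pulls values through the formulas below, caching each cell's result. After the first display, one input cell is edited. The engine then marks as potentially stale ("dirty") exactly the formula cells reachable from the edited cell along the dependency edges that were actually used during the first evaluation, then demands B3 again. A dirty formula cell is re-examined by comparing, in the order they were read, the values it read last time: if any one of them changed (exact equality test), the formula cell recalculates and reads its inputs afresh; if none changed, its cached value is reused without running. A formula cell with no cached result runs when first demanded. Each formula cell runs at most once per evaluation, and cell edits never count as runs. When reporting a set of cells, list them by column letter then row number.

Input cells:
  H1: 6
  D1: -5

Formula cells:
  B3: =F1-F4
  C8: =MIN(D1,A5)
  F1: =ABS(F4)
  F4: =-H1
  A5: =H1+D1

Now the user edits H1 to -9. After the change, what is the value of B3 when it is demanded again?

B3 now evaluates to 0.

Initial pass — values computed on the first demand:
  F4 = -(6) = -6
  F1 = ABS(-6) = 6
  B3 = 6 - -6 = 12

Second demand — change propagation:
  F4: re-runs because H1 6->-9; new result 9.
  F1: re-runs because F4 -6->9; new result 9.
  B3: re-runs because F1 6->9; F4 -6->9; new result 0.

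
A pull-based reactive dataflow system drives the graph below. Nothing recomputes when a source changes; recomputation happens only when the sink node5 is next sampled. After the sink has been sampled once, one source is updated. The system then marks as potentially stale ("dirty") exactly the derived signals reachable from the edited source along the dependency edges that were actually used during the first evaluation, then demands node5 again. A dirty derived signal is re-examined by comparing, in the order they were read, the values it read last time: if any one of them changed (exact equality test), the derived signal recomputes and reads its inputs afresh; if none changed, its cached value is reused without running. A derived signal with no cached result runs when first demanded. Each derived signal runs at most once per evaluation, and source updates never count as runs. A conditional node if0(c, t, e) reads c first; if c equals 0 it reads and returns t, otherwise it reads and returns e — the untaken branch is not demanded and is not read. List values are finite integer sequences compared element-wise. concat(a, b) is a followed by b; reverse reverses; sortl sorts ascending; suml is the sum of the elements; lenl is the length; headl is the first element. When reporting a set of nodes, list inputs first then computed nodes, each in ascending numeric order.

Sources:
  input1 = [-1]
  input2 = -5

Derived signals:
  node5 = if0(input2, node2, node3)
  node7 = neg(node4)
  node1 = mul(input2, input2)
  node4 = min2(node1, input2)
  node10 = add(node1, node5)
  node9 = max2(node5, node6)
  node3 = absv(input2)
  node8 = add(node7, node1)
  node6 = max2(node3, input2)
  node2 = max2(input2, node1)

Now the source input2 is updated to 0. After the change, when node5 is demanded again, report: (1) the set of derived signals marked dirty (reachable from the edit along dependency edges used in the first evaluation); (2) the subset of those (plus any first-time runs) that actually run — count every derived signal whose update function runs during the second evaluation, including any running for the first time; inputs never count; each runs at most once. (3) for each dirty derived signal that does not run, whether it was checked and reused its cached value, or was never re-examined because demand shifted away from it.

First evaluation (everything demanded from the output):
  node3 = absv(-5) = 5
  node5 = if0(input2=-5 -> else branch node3) = 5

Propagation after the edit:
  node1: demanded for the first time — runs, produces 0.
  node2: demanded for the first time — runs, produces 0.
  node3: marked dirty but never re-examined — demand shifted away from it.
  node5: runs — input2 -5->0; result 0.

Key observation: a condition flipped, so demand moved to the other branch — node3 is never re-examined.

Marked dirty: node3, node5.
Derived signals that run: node1, node2, node5 — 3 in total.
Never re-examined (demand shifted away): node3.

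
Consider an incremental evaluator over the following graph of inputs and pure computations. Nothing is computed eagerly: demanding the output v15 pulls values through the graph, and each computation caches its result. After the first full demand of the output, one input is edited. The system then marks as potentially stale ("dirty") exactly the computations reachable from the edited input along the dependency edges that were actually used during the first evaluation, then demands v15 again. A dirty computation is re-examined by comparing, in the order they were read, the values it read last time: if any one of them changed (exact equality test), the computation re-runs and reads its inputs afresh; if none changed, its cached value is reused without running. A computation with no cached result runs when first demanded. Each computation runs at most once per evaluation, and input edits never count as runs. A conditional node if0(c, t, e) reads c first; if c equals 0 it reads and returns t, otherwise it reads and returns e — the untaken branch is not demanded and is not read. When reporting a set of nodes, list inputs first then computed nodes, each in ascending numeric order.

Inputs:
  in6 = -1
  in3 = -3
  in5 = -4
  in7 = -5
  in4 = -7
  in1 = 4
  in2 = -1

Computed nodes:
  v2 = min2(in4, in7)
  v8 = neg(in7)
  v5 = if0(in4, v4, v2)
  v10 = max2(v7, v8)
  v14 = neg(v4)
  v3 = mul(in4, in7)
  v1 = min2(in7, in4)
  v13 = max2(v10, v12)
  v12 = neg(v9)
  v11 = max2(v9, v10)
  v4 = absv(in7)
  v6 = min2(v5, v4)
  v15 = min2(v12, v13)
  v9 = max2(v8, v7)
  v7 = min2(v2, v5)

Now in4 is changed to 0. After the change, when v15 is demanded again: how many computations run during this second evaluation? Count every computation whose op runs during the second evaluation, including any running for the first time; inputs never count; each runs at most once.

Run set: v2, v4, v5, v7, v9, v10 (6 run).
The important point: the flipped condition pulls in fresh nodes; v4 runs for the first time.

Initial pass — values computed on the first demand:
  v2 = min2(-7, -5) = -7
  v5 = if0(in4=-7 -> else branch v2) = -7
  v7 = min2(-7, -7) = -7
  v8 = neg(-5) = 5
  v9 = max2(5, -7) = 5
  v10 = max2(-7, 5) = 5
  v12 = neg(5) = -5
  v13 = max2(5, -5) = 5
  v15 = min2(-5, 5) = -5

Second demand — change propagation:
  v2: re-runs because in4 -7->0; new result -5.
  v4: newly demanded (no cache) — executes and yields 5.
  v5: re-runs because in4 -7->0; v2 -7->-5; new result 5.
  v7: re-runs because v2 -7->-5; v5 -7->5; new result -5.
  v9: re-runs because v7 -7->-5; new result 5 (unchanged).
  v10: re-runs because v7 -7->-5; new result 5 (unchanged).
  v12: re-examined; everything it read last time is the same (v9 unchanged) — cache -5 kept, no run.
  v13: re-examined; everything it read last time is the same (v10 unchanged, v12 unchanged) — cache 5 kept, no run.
  v15: re-examined; everything it read last time is the same (v12 unchanged, v13 unchanged) — cache -5 kept, no run.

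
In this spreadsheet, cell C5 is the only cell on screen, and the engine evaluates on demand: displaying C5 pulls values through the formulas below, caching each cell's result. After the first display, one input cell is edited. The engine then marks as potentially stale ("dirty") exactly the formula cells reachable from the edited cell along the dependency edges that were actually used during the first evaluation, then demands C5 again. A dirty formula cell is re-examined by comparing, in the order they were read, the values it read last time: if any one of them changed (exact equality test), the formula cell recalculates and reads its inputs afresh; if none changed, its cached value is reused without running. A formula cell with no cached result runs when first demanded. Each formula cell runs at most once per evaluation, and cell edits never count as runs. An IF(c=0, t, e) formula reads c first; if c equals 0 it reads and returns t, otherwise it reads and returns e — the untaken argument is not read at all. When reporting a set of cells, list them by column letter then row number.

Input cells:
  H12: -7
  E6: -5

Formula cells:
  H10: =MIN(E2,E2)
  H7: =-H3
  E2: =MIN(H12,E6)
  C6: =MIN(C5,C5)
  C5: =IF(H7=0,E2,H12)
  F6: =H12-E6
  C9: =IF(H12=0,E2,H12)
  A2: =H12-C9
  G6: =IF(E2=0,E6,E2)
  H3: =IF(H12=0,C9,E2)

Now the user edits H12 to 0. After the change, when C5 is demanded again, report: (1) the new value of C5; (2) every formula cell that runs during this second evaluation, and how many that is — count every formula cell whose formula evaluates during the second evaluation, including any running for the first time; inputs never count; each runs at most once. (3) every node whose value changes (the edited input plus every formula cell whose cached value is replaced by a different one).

Initial pass — values computed on the first demand:
  E2 = MIN(-7, -5) = -7
  H3 = IF(H12=0: H12=-7 -> else branch E2) = -7
  H7 = -(-7) = 7
  C5 = IF(H7=0: H7=7 -> else branch H12) = -7

Second demand — change propagation:
  E2: re-runs because H12 -7->0; new result -5.
  C9: newly demanded (no cache) — executes and yields -5.
  H3: re-runs because H12 -7->0; E2 -7->-5; new result -5.
  H7: re-runs because H3 -7->-5; new result 5.
  C5: re-runs because H7 7->5; H12 -7->0; new result 0.

The important point: the flipped condition pulls in fresh nodes; C9 runs for the first time.

C5 now evaluates to 0.
Run set: C5, C9, E2, H3, H7 (5 run).
Changed values: C5, E2, H3, H7, H12.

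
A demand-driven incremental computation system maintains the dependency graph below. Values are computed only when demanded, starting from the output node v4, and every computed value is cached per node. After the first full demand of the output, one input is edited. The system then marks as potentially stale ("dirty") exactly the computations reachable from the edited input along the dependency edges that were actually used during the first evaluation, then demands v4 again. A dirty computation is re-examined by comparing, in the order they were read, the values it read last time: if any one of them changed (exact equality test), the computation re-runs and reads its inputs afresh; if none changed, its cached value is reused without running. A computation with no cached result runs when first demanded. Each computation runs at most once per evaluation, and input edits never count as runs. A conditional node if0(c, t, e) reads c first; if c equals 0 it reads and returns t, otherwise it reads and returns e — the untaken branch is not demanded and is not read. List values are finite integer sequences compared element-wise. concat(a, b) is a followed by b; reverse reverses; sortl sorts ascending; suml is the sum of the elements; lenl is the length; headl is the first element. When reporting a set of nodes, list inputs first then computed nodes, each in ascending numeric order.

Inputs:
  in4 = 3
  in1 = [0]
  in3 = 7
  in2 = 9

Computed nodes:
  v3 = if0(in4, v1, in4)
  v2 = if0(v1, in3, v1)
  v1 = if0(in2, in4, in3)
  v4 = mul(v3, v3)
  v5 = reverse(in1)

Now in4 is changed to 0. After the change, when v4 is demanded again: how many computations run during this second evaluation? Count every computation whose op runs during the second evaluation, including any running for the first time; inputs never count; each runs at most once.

First evaluation (everything demanded from the output):
  v3 = if0(in4=3 -> else branch in4) = 3
  v4 = mul(3, 3) = 9

Propagation after the edit:
  v1: demanded for the first time — runs, produces 7.
  v3: runs — in4 3->0; in4 3->0; result 7.
  v4: runs — v3 3->7; v3 3->7; result 49.

Key observation: a condition flipped, so demand reaches new nodes — v1 runs for the first time.

Computations that run: v1, v3, v4 — 3 in total.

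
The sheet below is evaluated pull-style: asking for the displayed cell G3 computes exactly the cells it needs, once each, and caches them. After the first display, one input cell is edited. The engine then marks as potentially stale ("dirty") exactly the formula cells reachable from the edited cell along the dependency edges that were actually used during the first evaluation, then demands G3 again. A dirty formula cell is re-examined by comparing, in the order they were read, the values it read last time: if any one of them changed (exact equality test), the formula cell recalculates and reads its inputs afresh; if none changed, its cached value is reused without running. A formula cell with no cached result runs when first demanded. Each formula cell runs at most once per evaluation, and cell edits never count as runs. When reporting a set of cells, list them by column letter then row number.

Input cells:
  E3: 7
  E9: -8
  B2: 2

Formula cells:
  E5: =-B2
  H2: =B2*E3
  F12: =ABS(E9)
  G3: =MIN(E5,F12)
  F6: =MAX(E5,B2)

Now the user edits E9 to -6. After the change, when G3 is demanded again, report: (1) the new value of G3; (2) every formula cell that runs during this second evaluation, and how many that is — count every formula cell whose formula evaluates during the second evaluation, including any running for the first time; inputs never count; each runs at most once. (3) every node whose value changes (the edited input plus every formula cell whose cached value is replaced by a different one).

First demand of the output computes:
  E5 = -(2) = -2
  F12 = ABS(-8) = 8
  G3 = MIN(-2, 8) = -2

After the edit, cleaning proceeds:
  F12: a read changed (E9 -8->-6) — executes, giving 6.
  G3: a read changed (F12 8->6) — executes, giving -2 — identical to its old value.

Demanding G3 again yields -2.
2 formula cells run: F12, G3.
The nodes whose values change: E9, F12.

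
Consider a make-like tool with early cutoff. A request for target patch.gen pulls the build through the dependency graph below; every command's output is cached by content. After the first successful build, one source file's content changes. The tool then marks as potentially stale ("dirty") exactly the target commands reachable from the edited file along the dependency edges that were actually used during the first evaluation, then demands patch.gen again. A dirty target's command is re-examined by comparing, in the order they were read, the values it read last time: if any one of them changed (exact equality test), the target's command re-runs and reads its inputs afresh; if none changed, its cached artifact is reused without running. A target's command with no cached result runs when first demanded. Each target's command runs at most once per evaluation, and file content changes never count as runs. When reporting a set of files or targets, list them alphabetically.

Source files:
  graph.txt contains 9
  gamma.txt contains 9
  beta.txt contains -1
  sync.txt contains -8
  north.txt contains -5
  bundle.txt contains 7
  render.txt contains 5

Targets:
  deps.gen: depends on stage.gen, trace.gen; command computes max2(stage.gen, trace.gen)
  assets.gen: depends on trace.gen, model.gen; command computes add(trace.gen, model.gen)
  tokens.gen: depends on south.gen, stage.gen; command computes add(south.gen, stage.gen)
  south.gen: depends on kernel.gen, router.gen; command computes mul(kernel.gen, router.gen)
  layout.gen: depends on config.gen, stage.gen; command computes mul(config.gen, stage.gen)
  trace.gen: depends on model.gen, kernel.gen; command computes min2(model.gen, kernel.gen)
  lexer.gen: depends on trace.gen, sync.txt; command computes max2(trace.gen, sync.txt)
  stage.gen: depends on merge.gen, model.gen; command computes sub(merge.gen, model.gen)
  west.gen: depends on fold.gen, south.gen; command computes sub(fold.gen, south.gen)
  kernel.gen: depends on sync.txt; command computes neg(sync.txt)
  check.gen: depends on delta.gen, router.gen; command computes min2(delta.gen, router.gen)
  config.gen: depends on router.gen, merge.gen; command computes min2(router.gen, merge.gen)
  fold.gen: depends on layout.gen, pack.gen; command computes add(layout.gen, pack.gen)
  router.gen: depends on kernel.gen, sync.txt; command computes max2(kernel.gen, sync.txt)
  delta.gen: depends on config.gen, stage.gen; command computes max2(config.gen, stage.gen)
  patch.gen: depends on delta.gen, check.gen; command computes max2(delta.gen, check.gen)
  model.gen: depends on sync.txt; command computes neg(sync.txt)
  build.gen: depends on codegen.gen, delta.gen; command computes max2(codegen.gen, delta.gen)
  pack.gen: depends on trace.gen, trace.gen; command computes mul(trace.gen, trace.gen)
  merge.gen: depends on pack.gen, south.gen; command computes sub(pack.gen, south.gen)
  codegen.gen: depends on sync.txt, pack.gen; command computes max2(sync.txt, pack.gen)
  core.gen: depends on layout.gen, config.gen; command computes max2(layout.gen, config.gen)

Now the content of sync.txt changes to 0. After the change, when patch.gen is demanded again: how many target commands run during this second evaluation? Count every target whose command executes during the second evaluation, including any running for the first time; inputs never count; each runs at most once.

First demand of the output computes:
  kernel.gen = neg(-8) = 8
  model.gen = neg(-8) = 8
  router.gen = max2(8, -8) = 8
  south.gen = mul(8, 8) = 64
  trace.gen = min2(8, 8) = 8
  pack.gen = mul(8, 8) = 64
  merge.gen = sub(64, 64) = 0
  config.gen = min2(8, 0) = 0
  stage.gen = sub(0, 8) = -8
  delta.gen = max2(0, -8) = 0
  check.gen = min2(0, 8) = 0
  patch.gen = max2(0, 0) = 0

After the edit, cleaning proceeds:
  kernel.gen: a read changed (sync.txt -8->0) — executes, giving 0.
  model.gen: a read changed (sync.txt -8->0) — executes, giving 0.
  router.gen: a read changed (kernel.gen 8->0; sync.txt -8->0) — executes, giving 0.
  south.gen: a read changed (kernel.gen 8->0; router.gen 8->0) — executes, giving 0.
  trace.gen: a read changed (model.gen 8->0; kernel.gen 8->0) — executes, giving 0.
  pack.gen: a read changed (trace.gen 8->0; trace.gen 8->0) — executes, giving 0.
  merge.gen: a read changed (pack.gen 64->0; south.gen 64->0) — executes, giving 0 — identical to its old value.
  config.gen: a read changed (router.gen 8->0) — executes, giving 0 — identical to its old value.
  stage.gen: a read changed (model.gen 8->0) — executes, giving 0.
  delta.gen: a read changed (stage.gen -8->0) — executes, giving 0 — identical to its old value.
  check.gen: a read changed (router.gen 8->0) — executes, giving 0 — identical to its old value.
  patch.gen: dirty, but its reads are unchanged (delta.gen unchanged, check.gen unchanged); cached 0 stands.

Note where the cutoff bites: patch.gen is checked, finds nothing changed, and keeps its cache.

11 target commands run: check.gen, config.gen, delta.gen, kernel.gen, merge.gen, model.gen, pack.gen, router.gen, south.gen, stage.gen, trace.gen.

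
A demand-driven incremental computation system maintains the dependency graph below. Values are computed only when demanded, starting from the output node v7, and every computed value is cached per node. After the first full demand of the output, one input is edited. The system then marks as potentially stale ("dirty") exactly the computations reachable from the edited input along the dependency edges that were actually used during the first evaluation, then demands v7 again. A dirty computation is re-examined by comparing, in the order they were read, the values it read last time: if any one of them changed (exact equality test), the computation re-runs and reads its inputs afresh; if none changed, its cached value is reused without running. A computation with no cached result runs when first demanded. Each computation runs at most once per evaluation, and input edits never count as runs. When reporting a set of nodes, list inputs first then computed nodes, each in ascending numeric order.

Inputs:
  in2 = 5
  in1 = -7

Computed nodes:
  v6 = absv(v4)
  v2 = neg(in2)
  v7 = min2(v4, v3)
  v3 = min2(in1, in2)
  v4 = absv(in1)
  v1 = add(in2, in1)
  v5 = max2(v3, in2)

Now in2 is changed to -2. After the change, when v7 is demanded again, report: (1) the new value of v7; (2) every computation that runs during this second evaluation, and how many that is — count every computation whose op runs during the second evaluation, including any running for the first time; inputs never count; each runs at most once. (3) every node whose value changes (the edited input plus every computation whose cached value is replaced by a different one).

New value of v7: -7.
Computations that run: v3 — 1 in total.
Values that change: in2.
Key observation: the change is absorbed at v3 — it re-runs but produces the same value, and the output's value is unchanged.

First evaluation (everything demanded from the output):
  v3 = min2(-7, 5) = -7
  v4 = absv(-7) = 7
  v7 = min2(7, -7) = -7

Propagation after the edit:
  v3: runs — in2 5->-2; result -7 (same value as before).
  v7: checked — values it read are unchanged (v4 unchanged, v3 unchanged); reused cached -7 without running.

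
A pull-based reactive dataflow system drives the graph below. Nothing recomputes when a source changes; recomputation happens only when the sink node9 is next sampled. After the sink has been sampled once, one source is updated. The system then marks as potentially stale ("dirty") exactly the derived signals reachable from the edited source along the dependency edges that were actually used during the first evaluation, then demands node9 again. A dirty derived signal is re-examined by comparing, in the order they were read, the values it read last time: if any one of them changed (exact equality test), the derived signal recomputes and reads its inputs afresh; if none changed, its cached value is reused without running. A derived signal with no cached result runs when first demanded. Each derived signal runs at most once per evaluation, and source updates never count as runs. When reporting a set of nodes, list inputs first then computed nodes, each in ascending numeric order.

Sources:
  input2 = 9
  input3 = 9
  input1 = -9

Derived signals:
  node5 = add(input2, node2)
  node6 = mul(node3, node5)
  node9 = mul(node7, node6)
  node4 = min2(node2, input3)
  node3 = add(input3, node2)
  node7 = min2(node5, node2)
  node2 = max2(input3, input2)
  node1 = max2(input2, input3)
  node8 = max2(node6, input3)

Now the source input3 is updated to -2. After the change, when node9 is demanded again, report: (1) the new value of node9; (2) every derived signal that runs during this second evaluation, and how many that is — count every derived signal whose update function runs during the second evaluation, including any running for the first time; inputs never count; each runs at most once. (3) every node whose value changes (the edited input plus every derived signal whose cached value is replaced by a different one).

New value of node9: 1134.
Derived signals that run: node2, node3, node6, node9 — 4 in total.
Values that change: input3, node3, node6, node9.
Key observation: the cutoff stops propagation at node5 — its inputs' values are unchanged, so it reuses its cache.

First evaluation (everything demanded from the output):
  node2 = max2(9, 9) = 9
  node3 = add(9, 9) = 18
  node5 = add(9, 9) = 18
  node6 = mul(18, 18) = 324
  node7 = min2(18, 9) = 9
  node9 = mul(9, 324) = 2916

Propagation after the edit:
  node2: runs — input3 9->-2; result 9 (same value as before).
  node3: runs — input3 9->-2; result 7.
  node5: checked — values it read are unchanged (input2 unchanged, node2 unchanged); reused cached 18 without running.
  node6: runs — node3 18->7; result 126.
  node7: checked — values it read are unchanged (node5 unchanged, node2 unchanged); reused cached 9 without running.
  node9: runs — node6 324->126; result 1134.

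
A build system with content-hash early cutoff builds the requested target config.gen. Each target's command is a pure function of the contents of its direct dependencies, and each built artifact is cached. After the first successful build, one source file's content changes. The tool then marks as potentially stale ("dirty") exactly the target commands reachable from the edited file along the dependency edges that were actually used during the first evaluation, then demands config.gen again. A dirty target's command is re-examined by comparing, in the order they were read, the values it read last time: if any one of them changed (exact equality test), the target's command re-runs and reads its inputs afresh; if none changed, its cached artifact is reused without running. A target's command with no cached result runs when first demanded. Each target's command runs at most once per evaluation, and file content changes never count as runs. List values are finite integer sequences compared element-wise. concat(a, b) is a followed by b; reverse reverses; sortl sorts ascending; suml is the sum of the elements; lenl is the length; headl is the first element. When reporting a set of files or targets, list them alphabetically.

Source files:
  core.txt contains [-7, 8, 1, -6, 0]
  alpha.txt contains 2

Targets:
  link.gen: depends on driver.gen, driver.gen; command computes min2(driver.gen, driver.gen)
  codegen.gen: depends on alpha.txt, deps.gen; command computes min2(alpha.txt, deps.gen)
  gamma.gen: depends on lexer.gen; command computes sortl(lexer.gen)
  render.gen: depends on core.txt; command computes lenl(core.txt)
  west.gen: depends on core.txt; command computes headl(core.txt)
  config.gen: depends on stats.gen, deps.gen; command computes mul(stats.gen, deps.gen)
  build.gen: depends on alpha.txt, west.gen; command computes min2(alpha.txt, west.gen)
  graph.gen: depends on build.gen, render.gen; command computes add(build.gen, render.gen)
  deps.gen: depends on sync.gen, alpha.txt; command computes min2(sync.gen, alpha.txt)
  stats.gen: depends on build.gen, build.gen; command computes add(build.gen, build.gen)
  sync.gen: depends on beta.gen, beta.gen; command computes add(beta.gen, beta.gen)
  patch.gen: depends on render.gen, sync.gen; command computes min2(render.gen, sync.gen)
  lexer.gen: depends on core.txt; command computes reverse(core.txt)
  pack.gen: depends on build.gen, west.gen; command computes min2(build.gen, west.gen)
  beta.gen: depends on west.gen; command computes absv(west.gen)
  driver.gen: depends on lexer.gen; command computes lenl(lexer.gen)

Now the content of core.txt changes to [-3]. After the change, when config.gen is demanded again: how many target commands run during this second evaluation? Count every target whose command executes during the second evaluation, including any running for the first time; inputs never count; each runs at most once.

Target commands that run: beta.gen, build.gen, config.gen, deps.gen, stats.gen, sync.gen, west.gen — 7 in total.

First evaluation (everything demanded from the output):
  west.gen = headl([-7, 8, 1, -6, 0]) = -7
  beta.gen = absv(-7) = 7
  build.gen = min2(2, -7) = -7
  stats.gen = add(-7, -7) = -14
  sync.gen = add(7, 7) = 14
  deps.gen = min2(14, 2) = 2
  config.gen = mul(-14, 2) = -28

Propagation after the edit:
  west.gen: runs — core.txt [-7, 8, 1, -6, 0]->[-3]; result -3.
  beta.gen: runs — west.gen -7->-3; result 3.
  build.gen: runs — west.gen -7->-3; result -3.
  stats.gen: runs — build.gen -7->-3; build.gen -7->-3; result -6.
  sync.gen: runs — beta.gen 7->3; beta.gen 7->3; result 6.
  deps.gen: runs — sync.gen 14->6; result 2 (same value as before).
  config.gen: runs — stats.gen -14->-6; result -12.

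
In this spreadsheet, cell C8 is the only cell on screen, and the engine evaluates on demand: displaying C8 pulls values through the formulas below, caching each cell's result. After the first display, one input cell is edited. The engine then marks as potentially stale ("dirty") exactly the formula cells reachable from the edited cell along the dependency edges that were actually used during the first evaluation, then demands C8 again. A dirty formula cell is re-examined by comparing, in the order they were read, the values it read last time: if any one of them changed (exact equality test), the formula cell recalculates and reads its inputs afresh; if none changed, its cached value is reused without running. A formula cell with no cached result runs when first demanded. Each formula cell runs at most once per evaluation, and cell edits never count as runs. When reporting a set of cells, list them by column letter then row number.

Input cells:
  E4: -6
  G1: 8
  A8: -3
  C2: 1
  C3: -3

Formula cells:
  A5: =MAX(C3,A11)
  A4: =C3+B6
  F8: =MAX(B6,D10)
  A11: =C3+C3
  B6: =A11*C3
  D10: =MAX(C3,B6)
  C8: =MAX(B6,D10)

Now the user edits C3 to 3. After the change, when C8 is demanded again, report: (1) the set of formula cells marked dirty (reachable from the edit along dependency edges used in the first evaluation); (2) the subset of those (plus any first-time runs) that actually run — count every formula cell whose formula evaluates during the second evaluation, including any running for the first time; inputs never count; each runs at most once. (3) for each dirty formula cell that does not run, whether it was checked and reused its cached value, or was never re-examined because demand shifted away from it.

Dirty set: A11, B6, C8, D10.
Run set: A11, B6, D10 (3 run).
Re-examined without running (cache reused): C8.
The important point: at C8 every value read last time is unchanged, so the dirty flag clears without a run.

Initial pass — values computed on the first demand:
  A11 = -3 + -3 = -6
  B6 = -6 * -3 = 18
  D10 = MAX(-3, 18) = 18
  C8 = MAX(18, 18) = 18

Second demand — change propagation:
  A11: re-runs because C3 -3->3; C3 -3->3; new result 6.
  B6: re-runs because A11 -6->6; C3 -3->3; new result 18 (unchanged).
  D10: re-runs because C3 -3->3; new result 18 (unchanged).
  C8: re-examined; everything it read last time is the same (B6 unchanged, D10 unchanged) — cache 18 kept, no run.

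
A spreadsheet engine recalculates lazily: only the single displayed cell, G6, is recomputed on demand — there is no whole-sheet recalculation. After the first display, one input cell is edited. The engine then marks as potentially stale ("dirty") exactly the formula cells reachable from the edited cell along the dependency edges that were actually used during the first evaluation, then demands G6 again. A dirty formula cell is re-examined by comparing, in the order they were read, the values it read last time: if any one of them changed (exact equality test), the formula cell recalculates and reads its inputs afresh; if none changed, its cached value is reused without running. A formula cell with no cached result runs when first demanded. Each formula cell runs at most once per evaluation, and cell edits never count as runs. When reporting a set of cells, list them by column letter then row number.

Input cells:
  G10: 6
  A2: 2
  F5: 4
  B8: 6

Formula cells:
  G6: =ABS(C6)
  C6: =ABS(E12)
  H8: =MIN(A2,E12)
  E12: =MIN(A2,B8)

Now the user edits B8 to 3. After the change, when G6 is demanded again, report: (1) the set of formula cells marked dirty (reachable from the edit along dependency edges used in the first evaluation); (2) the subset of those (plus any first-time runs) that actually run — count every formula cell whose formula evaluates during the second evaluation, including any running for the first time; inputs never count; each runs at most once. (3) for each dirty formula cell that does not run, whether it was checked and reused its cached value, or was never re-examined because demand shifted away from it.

Marked dirty: C6, E12, G6.
Formula cells that run: E12 — 1 in total.
Checked but reused from cache: C6, G6.
Key observation: the change is absorbed at E12 — it re-runs but produces the same value, and the output's value is unchanged.

First evaluation (everything demanded from the output):
  E12 = MIN(2, 6) = 2
  C6 = ABS(2) = 2
  G6 = ABS(2) = 2

Propagation after the edit:
  E12: runs — B8 6->3; result 2 (same value as before).
  C6: checked — values it read are unchanged (E12 unchanged); reused cached 2 without running.
  G6: checked — values it read are unchanged (C6 unchanged); reused cached 2 without running.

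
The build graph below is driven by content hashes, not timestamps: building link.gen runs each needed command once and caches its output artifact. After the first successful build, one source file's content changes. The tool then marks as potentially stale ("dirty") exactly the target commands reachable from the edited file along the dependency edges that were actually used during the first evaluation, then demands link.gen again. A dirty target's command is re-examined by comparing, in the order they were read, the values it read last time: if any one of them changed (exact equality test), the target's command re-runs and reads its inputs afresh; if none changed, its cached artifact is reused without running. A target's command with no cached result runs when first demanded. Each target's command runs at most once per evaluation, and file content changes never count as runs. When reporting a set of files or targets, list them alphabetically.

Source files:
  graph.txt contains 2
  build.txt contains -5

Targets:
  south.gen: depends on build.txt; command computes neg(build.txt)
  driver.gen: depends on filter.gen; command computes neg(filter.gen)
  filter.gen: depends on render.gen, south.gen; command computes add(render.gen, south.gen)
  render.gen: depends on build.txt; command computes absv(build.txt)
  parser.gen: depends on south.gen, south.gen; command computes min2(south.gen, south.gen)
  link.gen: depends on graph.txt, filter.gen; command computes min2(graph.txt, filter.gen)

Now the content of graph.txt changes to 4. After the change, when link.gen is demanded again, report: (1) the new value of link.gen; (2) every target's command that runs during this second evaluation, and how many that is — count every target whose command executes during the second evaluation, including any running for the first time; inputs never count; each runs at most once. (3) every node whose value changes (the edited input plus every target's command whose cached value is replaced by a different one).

link.gen now evaluates to 4.
Run set: link.gen (1 run).
Changed values: graph.txt, link.gen.

Initial pass — values computed on the first demand:
  render.gen = absv(-5) = 5
  south.gen = neg(-5) = 5
  filter.gen = add(5, 5) = 10
  link.gen = min2(2, 10) = 2

Second demand — change propagation:
  link.gen: re-runs because graph.txt 2->4; new result 4.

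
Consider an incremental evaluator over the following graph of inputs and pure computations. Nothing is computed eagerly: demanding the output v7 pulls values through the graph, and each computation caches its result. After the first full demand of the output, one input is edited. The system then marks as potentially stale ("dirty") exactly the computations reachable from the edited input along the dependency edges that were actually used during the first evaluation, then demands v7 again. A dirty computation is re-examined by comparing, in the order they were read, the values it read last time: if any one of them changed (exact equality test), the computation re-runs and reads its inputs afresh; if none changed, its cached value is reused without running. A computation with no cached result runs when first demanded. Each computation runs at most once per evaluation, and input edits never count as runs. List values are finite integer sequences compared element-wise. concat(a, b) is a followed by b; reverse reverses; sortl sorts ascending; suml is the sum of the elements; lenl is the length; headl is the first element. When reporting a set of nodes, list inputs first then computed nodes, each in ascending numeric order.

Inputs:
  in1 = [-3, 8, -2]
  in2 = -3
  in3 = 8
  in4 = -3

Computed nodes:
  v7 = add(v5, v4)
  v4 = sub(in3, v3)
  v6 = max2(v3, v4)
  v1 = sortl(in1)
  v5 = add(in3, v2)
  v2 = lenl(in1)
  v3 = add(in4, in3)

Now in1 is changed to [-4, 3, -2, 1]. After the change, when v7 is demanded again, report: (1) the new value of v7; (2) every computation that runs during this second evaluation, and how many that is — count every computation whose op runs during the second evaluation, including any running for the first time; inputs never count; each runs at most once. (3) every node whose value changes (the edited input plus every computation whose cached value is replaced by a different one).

v7 now evaluates to 15.
Run set: v2, v5, v7 (3 run).
Changed values: in1, v2, v5, v7.

Initial pass — values computed on the first demand:
  v2 = lenl([-3, 8, -2]) = 3
  v3 = add(-3, 8) = 5
  v4 = sub(8, 5) = 3
  v5 = add(8, 3) = 11
  v7 = add(11, 3) = 14

Second demand — change propagation:
  v2: re-runs because in1 [-3, 8, -2]->[-4, 3, -2, 1]; new result 4.
  v5: re-runs because v2 3->4; new result 12.
  v7: re-runs because v5 11->12; new result 15.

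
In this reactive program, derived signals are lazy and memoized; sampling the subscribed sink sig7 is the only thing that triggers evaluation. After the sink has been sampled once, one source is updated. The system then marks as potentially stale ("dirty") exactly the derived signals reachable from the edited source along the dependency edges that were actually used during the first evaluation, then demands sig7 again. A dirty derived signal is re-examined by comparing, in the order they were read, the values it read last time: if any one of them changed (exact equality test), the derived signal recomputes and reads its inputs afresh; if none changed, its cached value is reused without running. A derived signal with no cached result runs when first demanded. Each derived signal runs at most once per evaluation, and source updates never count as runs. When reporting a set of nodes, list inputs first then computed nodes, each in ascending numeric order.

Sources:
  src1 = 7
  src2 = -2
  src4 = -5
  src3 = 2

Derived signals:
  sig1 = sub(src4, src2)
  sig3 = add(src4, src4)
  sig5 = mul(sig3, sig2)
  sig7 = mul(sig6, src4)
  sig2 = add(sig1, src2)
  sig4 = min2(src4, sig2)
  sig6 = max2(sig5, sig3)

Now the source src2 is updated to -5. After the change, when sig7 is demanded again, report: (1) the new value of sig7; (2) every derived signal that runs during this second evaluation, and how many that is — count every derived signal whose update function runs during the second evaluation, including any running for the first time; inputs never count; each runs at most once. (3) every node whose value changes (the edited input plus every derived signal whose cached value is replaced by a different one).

First demand of the output computes:
  sig1 = sub(-5, -2) = -3
  sig2 = add(-3, -2) = -5
  sig3 = add(-5, -5) = -10
  sig5 = mul(-10, -5) = 50
  sig6 = max2(50, -10) = 50
  sig7 = mul(50, -5) = -250

After the edit, cleaning proceeds:
  sig1: a read changed (src2 -2->-5) — executes, giving 0.
  sig2: a read changed (sig1 -3->0; src2 -2->-5) — executes, giving -5 — identical to its old value.
  sig5: dirty, but its reads are unchanged (sig3 unchanged, sig2 unchanged); cached 50 stands.
  sig6: dirty, but its reads are unchanged (sig5 unchanged, sig3 unchanged); cached 50 stands.
  sig7: dirty, but its reads are unchanged (sig6 unchanged, src4 unchanged); cached -250 stands.

Note the absorption at sig2: it re-runs yet its value is the same, leaving the output's value untouched.

Demanding sig7 again yields -250.
2 derived signals run: sig1, sig2.
The nodes whose values change: src2, sig1.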